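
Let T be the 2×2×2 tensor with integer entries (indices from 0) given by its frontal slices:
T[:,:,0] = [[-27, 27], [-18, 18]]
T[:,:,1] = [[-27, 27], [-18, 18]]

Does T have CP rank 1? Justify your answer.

If T = a ∘ b ∘ c then every fibre of T is a multiple of the corresponding factor, so read the factors off the fibres through the nonzero entry T[0,0,0] = -27.
The mode-1 fibre T[:,0,0] = [-27, -18] gives a = [3, 2] (primitive direction); the mode-2 fibre T[0,:,0] = [-27, 27] gives b = [1, -1]; then c[k] = T[0,0,k] / (a[0]·b[0]) = [-27, -27] / 3 = [-9, -9].
Expanding [3, 2] ∘ [1, -1] ∘ [-9, -9] reproduces all 8 entries of T, so T = [3, 2] ∘ [1, -1] ∘ [-9, -9] and rank(T) ≤ 1.
Equivalently every frontal slice T[:,:,k] is c[k] times the rank-1 matrix [3, 2] ∘ [1, -1]. So T has rank 1 (it is nonzero).

Yes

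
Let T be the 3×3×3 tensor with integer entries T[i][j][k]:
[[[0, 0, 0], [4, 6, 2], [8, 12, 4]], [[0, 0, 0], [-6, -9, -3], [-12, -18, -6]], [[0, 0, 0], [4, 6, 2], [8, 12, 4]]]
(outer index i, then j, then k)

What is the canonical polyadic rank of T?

Lower bound: T ≠ 0 (e.g. T[0,1,0] = 4), so rank(T) ≥ 1.
Upper bound: the mode-1 fibre T[:,1,0] = [4, -6, 4] gives a = [2, -3, 2] (primitive direction); the mode-2 fibre T[0,:,0] = [0, 4, 8] gives b = [0, 1, 2]; then c[k] = T[0,1,k] / (a[0]·b[1]) = [4, 6, 2] / 2 = [2, 3, 1].
Expanding [2, -3, 2] ∘ [0, 1, 2] ∘ [2, 3, 1] reproduces all 27 entries of T, so T = [2, -3, 2] ∘ [0, 1, 2] ∘ [2, 3, 1] and rank(T) ≤ 1.
These bounds meet, so rank(T) = 1.

1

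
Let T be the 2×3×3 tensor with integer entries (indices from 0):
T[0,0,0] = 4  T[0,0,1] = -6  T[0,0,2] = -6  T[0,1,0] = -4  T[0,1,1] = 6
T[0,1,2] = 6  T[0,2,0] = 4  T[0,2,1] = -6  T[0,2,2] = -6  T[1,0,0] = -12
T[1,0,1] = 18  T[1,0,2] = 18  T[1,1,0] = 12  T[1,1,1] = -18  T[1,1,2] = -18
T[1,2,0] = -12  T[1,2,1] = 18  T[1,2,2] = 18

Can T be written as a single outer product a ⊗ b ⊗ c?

If T = a ⊗ b ⊗ c then every fibre of T is a multiple of the corresponding factor, so read the factors off the fibres through the nonzero entry T[0,0,0] = 4.
The mode-1 fibre T[:,0,0] = [4, -12] gives a = [1, -3] (primitive direction); the mode-2 fibre T[0,:,0] = [4, -4, 4] gives b = [1, -1, 1]; then c[k] = T[0,0,k] / (a[0]·b[0]) = [4, -6, -6] / 1 = [4, -6, -6].
Expanding [1, -3] ⊗ [1, -1, 1] ⊗ [4, -6, -6] reproduces all 18 entries of T, so T = [1, -3] ⊗ [1, -1, 1] ⊗ [4, -6, -6] and rank(T) ≤ 1.
Equivalently every frontal slice T[:,:,k] is c[k] times the rank-1 matrix [1, -3] ⊗ [1, -1, 1]. So T has rank 1 (it is nonzero).

Yes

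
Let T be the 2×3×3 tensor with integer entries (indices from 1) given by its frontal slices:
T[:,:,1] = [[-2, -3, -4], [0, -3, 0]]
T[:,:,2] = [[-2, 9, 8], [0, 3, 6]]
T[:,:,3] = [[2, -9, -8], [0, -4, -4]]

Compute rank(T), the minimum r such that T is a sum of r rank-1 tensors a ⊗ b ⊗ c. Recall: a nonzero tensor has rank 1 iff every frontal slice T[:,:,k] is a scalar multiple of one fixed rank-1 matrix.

Lower bound: the mode-2 unfolding of T (rows indexed by j, columns by (i,k) = (1,1), (1,2), (1,3), (2,1), (2,2), (2,3)) is [[-2, -2, 2, 0, 0, 0], [-3, 9, -9, -3, 3, -4], [-4, 8, -8, 0, 6, -4]].
There the 3×3 minor on rows j ∈ {1, 2, 3}, columns (i,k) ∈ {(1,1), (1,2), (2,1)} is det [[-2, -2, 0], [-3, 9, -3], [-4, 8, 0]] = -72 ≠ 0, so this unfolding has rank ≥ 3; CP rank is at least every unfolding rank, so rank(T) ≥ 3. (This is only a lower bound: in general the CP rank may exceed every unfolding rank, so we still need to exhibit 3 rank-1 terms summing to T.)
Upper bound: T is a sum of 3 rank-1 terms, T = [0, 1] ⊗ [0, 1, -2] ⊗ [-1, -1, 0] + [1, 0] ⊗ [2, -1, 0] ⊗ [-1, -1, 1] + [2, 1] ⊗ [0, 1, 1] ⊗ [-2, 4, -4] (written with every a and b primitive with positive leading entry and the scale carried by c; CP decompositions are not unique, and this one is verified by expanding entrywise), so rank(T) ≤ 3.
These bounds meet, so rank(T) = 3.
Check entry T[2,2,2] = 3: (1)·(1)·(-1) + (0)·(-1)·(-1) + (1)·(1)·(4) = 3.

3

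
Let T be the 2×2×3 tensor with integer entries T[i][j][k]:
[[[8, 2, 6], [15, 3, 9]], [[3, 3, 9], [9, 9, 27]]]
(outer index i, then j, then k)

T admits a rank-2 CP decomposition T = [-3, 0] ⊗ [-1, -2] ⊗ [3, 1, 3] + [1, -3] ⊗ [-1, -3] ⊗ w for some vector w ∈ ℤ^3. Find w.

w = [1, 1, 3]

Subtract the known terms from T to get the rank-1 residual R = [1, -3] ⊗ [-1, -3] ⊗ w, so R[i,j,k] = a[i]·b[j]·w[k]. Pick indices with nonzero a[0]·b[0] = (1)·(-1) = -1. Only the fibre through (0,0,·) is needed: R[0,0,:] = T[0,0,:] − Σₗ aₗ[0]bₗ[0]cₗ = [8, 2, 6] − (-3)·(-1)·[3, 1, 3] = [-1, -1, -3]. Then w[k] = R[0,0,k] / -1 for each k, giving w = [-1, -1, -3] / -1 = [1, 1, 3].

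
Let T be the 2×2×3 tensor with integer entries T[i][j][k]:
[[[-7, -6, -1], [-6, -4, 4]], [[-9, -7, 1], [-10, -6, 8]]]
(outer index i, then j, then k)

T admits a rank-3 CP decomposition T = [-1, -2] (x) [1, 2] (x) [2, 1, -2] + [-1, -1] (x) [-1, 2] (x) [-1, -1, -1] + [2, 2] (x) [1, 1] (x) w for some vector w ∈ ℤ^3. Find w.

w = [-2, -2, -1]

Subtract the known terms from T to get the rank-1 residual R = [2, 2] (x) [1, 1] (x) w, so R[i,j,k] = a[i]·b[j]·w[k]. Pick indices with nonzero a[0]·b[0] = (2)·(1) = 2. Only the fibre through (0,0,·) is needed: R[0,0,:] = T[0,0,:] − Σₗ aₗ[0]bₗ[0]cₗ = [-7, -6, -1] − (-1)·(1)·[2, 1, -2] − (-1)·(-1)·[-1, -1, -1] = [-4, -4, -2]. Then w[k] = R[0,0,k] / 2 for each k, giving w = [-4, -4, -2] / 2 = [-2, -2, -1].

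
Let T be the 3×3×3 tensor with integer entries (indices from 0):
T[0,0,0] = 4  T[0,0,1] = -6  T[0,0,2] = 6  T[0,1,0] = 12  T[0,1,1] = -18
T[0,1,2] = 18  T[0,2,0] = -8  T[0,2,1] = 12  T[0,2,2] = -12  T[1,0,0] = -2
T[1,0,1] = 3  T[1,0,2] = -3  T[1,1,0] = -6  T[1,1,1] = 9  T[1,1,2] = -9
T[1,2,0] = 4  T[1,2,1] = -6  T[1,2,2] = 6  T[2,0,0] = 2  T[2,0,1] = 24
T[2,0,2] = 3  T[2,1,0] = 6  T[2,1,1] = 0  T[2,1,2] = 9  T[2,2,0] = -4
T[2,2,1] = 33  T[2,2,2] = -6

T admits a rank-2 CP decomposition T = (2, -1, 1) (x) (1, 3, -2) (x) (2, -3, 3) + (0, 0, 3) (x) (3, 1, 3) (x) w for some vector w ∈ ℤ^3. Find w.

Subtract the known terms from T to get the rank-1 residual R = (0, 0, 3) (x) (3, 1, 3) (x) w, so R[i,j,k] = a[i]·b[j]·w[k]. Pick indices with nonzero a[2]·b[0] = (3)·(3) = 9. Only the fibre through (2,0,·) is needed: R[2,0,:] = T[2,0,:] − Σₗ aₗ[2]bₗ[0]cₗ = [2, 24, 3] − (1)·(1)·(2, -3, 3) = [0, 27, 0]. Then w[k] = R[2,0,k] / 9 for each k, giving w = [0, 27, 0] / 9 = (0, 3, 0).

w = (0, 3, 0)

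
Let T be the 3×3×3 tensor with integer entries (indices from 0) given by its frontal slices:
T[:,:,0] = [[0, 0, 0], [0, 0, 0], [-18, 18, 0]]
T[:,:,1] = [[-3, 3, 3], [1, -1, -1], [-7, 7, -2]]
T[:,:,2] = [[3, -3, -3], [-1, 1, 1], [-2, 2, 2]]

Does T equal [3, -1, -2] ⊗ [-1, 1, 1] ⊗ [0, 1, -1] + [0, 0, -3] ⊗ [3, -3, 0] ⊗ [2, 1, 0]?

Yes

Reconstruct entrywise from the claimed factors. For example, T[0,2,2] = -3 and Σₗ aₗ[0]bₗ[2]cₗ[2] = (3)·(1)·(-1) + (0)·(0)·(0) = -3; checking all 27 entries, every one matches. The claim holds.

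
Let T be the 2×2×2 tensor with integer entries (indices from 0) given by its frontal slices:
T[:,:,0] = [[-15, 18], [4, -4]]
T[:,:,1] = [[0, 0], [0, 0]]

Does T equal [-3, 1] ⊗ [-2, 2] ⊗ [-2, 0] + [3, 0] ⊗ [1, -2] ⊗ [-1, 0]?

Reconstruct entrywise from the claimed factors. For example, T[1,0,0] = 4 and Σₗ aₗ[1]bₗ[0]cₗ[0] = (1)·(-2)·(-2) + (0)·(1)·(-1) = 4; checking all 8 entries, every one matches. The claim holds.

Yes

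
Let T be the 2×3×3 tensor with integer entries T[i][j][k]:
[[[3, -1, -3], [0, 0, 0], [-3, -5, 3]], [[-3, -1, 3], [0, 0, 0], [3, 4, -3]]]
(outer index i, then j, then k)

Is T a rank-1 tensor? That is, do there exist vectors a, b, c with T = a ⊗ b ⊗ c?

No

The mode-1 unfolding of T (rows indexed by i, columns by (j,k) = (0,0), (0,1), (0,2), (1,0), (1,1), (1,2), (2,0), (2,1), (2,2)) is [[3, -1, -3, 0, 0, 0, -3, -5, 3], [-3, -1, 3, 0, 0, 0, 3, 4, -3]].
There the 2×2 minor on rows i ∈ {0, 1}, columns (j,k) ∈ {(0,0), (0,1)} is det [[3, -1], [-3, -1]] = -6 ≠ 0, so this unfolding has rank ≥ 2; CP rank is at least every unfolding rank, so rank(T) ≥ 2.
In particular rank(T) ≥ 2 > 1, so T is not rank-1.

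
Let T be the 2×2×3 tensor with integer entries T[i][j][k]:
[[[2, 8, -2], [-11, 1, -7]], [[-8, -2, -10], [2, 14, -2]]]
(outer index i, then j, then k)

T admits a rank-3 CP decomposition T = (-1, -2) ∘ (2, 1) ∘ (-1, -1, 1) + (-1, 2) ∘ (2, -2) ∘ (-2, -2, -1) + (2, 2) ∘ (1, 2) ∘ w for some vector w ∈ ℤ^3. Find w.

w = (-2, 1, -1)

Subtract the known terms from T to get the rank-1 residual R = (2, 2) ∘ (1, 2) ∘ w, so R[i,j,k] = a[i]·b[j]·w[k]. Pick indices with nonzero a[0]·b[0] = (2)·(1) = 2. Only the fibre through (0,0,·) is needed: R[0,0,:] = T[0,0,:] − Σₗ aₗ[0]bₗ[0]cₗ = [2, 8, -2] − (-1)·(2)·(-1, -1, 1) − (-1)·(2)·(-2, -2, -1) = [-4, 2, -2]. Then w[k] = R[0,0,k] / 2 for each k, giving w = [-4, 2, -2] / 2 = (-2, 1, -1).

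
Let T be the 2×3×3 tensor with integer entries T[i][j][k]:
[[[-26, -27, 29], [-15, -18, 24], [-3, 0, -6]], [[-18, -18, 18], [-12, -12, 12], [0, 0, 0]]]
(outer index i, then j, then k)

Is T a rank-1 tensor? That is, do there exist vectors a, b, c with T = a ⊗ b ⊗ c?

The mode-1 unfolding of T (rows indexed by i, columns by (j,k) = (0,0), (0,1), (0,2), (1,0), (1,1), (1,2), (2,0), (2,1), (2,2)) is [[-26, -27, 29, -15, -18, 24, -3, 0, -6], [-18, -18, 18, -12, -12, 12, 0, 0, 0]].
There the 2×2 minor on rows i ∈ {0, 1}, columns (j,k) ∈ {(0,0), (0,1)} is det [[-26, -27], [-18, -18]] = -18 ≠ 0, so this unfolding has rank ≥ 2; CP rank is at least every unfolding rank, so rank(T) ≥ 2.
In particular rank(T) ≥ 2 > 1, so T is not rank-1.

No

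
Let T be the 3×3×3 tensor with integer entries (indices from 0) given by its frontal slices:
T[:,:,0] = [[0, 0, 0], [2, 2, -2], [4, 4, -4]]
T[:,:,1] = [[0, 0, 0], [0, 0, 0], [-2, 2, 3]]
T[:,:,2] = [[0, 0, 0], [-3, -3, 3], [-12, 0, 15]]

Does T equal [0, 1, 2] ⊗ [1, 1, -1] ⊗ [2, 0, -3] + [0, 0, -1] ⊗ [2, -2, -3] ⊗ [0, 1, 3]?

Reconstruct entrywise from the claimed factors. For example, T[0,0,2] = 0 and Σₗ aₗ[0]bₗ[0]cₗ[2] = (0)·(1)·(-3) + (0)·(2)·(3) = 0; checking all 27 entries, every one matches. The claim holds.

Yes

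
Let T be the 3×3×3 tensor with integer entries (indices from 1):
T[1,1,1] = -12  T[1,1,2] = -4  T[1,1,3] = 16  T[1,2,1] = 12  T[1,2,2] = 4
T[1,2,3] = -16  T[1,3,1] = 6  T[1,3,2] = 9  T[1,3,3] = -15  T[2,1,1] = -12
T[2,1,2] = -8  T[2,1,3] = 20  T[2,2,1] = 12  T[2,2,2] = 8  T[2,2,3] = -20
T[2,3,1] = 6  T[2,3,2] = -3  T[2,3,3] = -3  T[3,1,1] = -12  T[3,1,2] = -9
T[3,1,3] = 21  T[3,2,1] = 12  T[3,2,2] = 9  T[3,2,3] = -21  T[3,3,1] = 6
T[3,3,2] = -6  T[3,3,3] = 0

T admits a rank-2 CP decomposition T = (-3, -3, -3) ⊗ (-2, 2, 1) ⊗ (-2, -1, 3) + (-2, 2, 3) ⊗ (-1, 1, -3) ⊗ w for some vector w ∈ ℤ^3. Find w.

Subtract the known terms from T to get the rank-1 residual R = (-2, 2, 3) ⊗ (-1, 1, -3) ⊗ w, so R[i,j,k] = a[i]·b[j]·w[k]. Pick indices with nonzero a[1]·b[1] = (-2)·(-1) = 2. Only the fibre through (1,1,·) is needed: R[1,1,:] = T[1,1,:] − Σₗ aₗ[1]bₗ[1]cₗ = [-12, -4, 16] − (-3)·(-2)·(-2, -1, 3) = [0, 2, -2]. Then w[k] = R[1,1,k] / 2 for each k, giving w = [0, 2, -2] / 2 = (0, 1, -1).

w = (0, 1, -1)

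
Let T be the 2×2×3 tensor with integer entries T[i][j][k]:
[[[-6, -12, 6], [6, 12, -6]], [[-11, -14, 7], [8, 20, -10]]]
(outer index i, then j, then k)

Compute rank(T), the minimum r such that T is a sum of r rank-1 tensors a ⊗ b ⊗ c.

2

Lower bound: the mode-1 unfolding of T (rows indexed by i, columns by (j,k) = (0,0), (0,1), (0,2), (1,0), (1,1), (1,2)) is [[-6, -12, 6, 6, 12, -6], [-11, -14, 7, 8, 20, -10]].
There the 2×2 minor on rows i ∈ {0, 1}, columns (j,k) ∈ {(0,0), (0,1)} is det [[-6, -12], [-11, -14]] = -48 ≠ 0, so this unfolding has rank ≥ 2; CP rank is at least every unfolding rank, so rank(T) ≥ 2. (Unfolding ranks only ever bound the CP rank from below — rank(T) can be strictly larger than all of them — so the matching upper bound has to come from an explicit 2-term decomposition.)
Upper bound — finding two terms. Write S_k = T[:,:,k] for the frontal slices: S₀ = [[-6, 6], [-11, 8]], S₁ = [[-12, 12], [-14, 20]], S₂ = [[6, -6], [7, -10]].
If T = a₁ ⊗ b₁ ⊗ c₁ + a₂ ⊗ b₂ ⊗ c₂ then each S_k = c₁[k]·a₁b₁ᵀ + c₂[k]·a₂b₂ᵀ. S₀ and S₁ are linearly independent, so a₁b₁ᵀ and a₂b₂ᵀ must span the same plane of matrices: they are the rank-1 matrices of the form x·S₀ + y·S₁.
det(x·S₀ + y·S₁) is 18·x² − 72·y² = 18·(x − 2·y)(x + 2·y), vanishing at (x:y) = (2:1) and (2:-1).
M₁ = 2·S₀ + S₁ = [[-24, 24], [-36, 36]] = (-12)·[2, 3][1, -1]ᵀ and M₂ = 2·S₀ − S₁ = [[0, 0], [-8, -4]] = (-4)·[0, 1][2, 1]ᵀ, so take a₁ = [2, 3], b₁ = [1, -1], a₂ = [0, 1], b₂ = [2, 1].
Each slice is an integer combination of E₁ = a₁b₁ᵀ and E₂ = a₂b₂ᵀ: S₀ = −3·E₁ − E₂, S₁ = −6·E₁ + 2·E₂, S₂ = 3·E₁ − E₂; reading off coefficients, c₁ = [-3, -6, 3] and c₂ = [-1, 2, -1].
Hence T = [2, 3] ⊗ [1, -1] ⊗ [-3, -6, 3] + [0, 1] ⊗ [2, 1] ⊗ [-1, 2, -1], so rank(T) ≤ 2.
These bounds meet, so rank(T) = 2.
Check entry T[1,0,0] = -11: (3)·(1)·(-3) + (1)·(2)·(-1) = -11.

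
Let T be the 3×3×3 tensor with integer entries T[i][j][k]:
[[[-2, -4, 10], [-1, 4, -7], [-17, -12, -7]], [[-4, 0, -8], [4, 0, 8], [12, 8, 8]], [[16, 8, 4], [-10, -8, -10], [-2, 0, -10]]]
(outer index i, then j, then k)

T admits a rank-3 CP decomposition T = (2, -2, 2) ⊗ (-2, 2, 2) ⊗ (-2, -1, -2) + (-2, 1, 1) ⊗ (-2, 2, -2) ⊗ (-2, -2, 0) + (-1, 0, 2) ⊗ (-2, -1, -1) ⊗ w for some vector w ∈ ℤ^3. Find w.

w = (-1, 0, 1)

Subtract the known terms from T to get the rank-1 residual R = (-1, 0, 2) ⊗ (-2, -1, -1) ⊗ w, so R[i,j,k] = a[i]·b[j]·w[k]. Pick indices with nonzero a[0]·b[0] = (-1)·(-2) = 2. Only the fibre through (0,0,·) is needed: R[0,0,:] = T[0,0,:] − Σₗ aₗ[0]bₗ[0]cₗ = [-2, -4, 10] − (2)·(-2)·(-2, -1, -2) − (-2)·(-2)·(-2, -2, 0) = [-2, 0, 2]. Then w[k] = R[0,0,k] / 2 for each k, giving w = [-2, 0, 2] / 2 = (-1, 0, 1).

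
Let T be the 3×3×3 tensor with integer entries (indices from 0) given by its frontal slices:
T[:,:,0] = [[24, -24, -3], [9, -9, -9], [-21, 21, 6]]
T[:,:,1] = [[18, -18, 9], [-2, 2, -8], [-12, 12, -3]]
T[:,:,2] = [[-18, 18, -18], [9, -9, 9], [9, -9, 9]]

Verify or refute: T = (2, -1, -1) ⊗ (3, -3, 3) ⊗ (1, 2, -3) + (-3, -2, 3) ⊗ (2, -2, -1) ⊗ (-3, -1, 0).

Reconstruct entrywise from the claimed factors. For example, T[1,0,1] = -2 and Σₗ aₗ[1]bₗ[0]cₗ[1] = (-1)·(3)·(2) + (-2)·(2)·(-1) = -2; checking all 27 entries, every one matches. The claim holds.

Yes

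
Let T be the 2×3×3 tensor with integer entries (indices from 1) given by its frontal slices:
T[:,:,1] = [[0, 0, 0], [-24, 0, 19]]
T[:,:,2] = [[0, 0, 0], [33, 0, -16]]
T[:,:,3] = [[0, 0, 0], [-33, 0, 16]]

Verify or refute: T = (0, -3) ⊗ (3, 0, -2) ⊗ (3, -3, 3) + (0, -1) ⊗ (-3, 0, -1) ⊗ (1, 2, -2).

Reconstruct entrywise from the claimed factors. For example, T[1,1,1] = 0 and Σₗ aₗ[1]bₗ[1]cₗ[1] = (0)·(3)·(3) + (0)·(-3)·(1) = 0; checking all 18 entries, every one matches. The claim holds.

Yes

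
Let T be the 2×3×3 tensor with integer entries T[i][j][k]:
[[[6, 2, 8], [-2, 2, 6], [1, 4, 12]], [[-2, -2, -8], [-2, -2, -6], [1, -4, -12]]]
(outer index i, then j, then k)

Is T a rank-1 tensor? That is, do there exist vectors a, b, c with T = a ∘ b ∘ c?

No

The mode-3 unfolding of T (rows indexed by k, columns by (i,j) = (0,0), (0,1), (0,2), (1,0), (1,1), (1,2)) is [[6, -2, 1, -2, -2, 1], [2, 2, 4, -2, -2, -4], [8, 6, 12, -8, -6, -12]].
There the 3×3 minor on rows k ∈ {0, 1, 2}, columns (i,j) ∈ {(0,0), (0,1), (0,2)} is det [[6, -2, 1], [2, 2, 4], [8, 6, 12]] = -20 ≠ 0, so this unfolding has rank ≥ 3; CP rank is at least every unfolding rank, so rank(T) ≥ 3.
In particular rank(T) ≥ 3 > 1, so T is not rank-1.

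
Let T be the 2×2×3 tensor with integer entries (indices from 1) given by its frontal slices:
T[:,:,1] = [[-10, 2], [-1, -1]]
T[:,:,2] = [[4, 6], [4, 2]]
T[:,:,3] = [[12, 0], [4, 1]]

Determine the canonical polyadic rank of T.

Lower bound: in the mode-3 unfolding of T (rows indexed by k, columns by (i,j)) the 3×3 minor on rows k ∈ {1, 2, 3}, columns (i,j) ∈ {(1,1), (1,2), (2,1)} is det [[-10, 2, -1], [4, 6, 4], [12, 0, 4]] = -104 ≠ 0, so that unfolding has rank ≥ 3 and hence rank(T) ≥ 3 (CP rank is at least every unfolding rank, though it can be larger).
Upper bound: T is a sum of 3 rank-1 terms, T = (1, 0) (x) (2, -1) (x) (-4, -2, 2) + (2, 1) (x) (1, 0) (x) (1, 0, 2) + (2, 1) (x) (2, 1) (x) (-1, 2, 1) (written with every a and b primitive with positive leading entry and the scale carried by c; CP decompositions are not unique, and this one is verified by expanding entrywise), so rank(T) ≤ 3.
These bounds meet, so rank(T) = 3.

3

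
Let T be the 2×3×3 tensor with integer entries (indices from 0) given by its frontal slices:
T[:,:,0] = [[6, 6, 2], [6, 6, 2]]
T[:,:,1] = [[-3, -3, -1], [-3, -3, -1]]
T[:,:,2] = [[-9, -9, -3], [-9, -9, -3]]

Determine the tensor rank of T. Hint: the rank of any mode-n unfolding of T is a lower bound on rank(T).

1

Lower bound: T ≠ 0 (e.g. T[0,0,0] = 6), so rank(T) ≥ 1.
Upper bound: if T = a ⊗ b ⊗ c then every fibre of T is a multiple of the corresponding factor, so read the factors off the fibres through the nonzero entry T[0,0,0] = 6.
The mode-1 fibre T[:,0,0] = [6, 6] gives a = [1, 1] (primitive direction); the mode-2 fibre T[0,:,0] = [6, 6, 2] gives b = [3, 3, 1]; then c[k] = T[0,0,k] / (a[0]·b[0]) = [6, -3, -9] / 3 = [2, -1, -3].
Expanding [1, 1] ⊗ [3, 3, 1] ⊗ [2, -1, -3] reproduces all 18 entries of T, so T = [1, 1] ⊗ [3, 3, 1] ⊗ [2, -1, -3] and rank(T) ≤ 1.
These bounds meet, so rank(T) = 1.
Check entry T[1,2,0] = 2: (1)·(1)·(2) = 2.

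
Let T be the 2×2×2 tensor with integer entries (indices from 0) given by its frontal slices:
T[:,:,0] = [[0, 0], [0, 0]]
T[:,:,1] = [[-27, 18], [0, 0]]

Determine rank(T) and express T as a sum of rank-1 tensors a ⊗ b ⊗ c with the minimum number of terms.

Lower bound: T ≠ 0 (e.g. T[0,0,1] = -27), so rank(T) ≥ 1.
Upper bound: if T = a ⊗ b ⊗ c then every fibre of T is a multiple of the corresponding factor, so read the factors off the fibres through the nonzero entry T[0,0,1] = -27.
The mode-1 fibre T[:,0,1] = [-27, 0] gives a = [1, 0] (primitive direction); the mode-2 fibre T[0,:,1] = [-27, 18] gives b = [3, -2]; then c[k] = T[0,0,k] / (a[0]·b[0]) = [0, -27] / 3 = [0, -9].
Expanding [1, 0] ⊗ [3, -2] ⊗ [0, -9] reproduces all 8 entries of T, so T = [1, 0] ⊗ [3, -2] ⊗ [0, -9] and rank(T) ≤ 1.
These bounds meet, so rank(T) = 1.

rank(T) = 1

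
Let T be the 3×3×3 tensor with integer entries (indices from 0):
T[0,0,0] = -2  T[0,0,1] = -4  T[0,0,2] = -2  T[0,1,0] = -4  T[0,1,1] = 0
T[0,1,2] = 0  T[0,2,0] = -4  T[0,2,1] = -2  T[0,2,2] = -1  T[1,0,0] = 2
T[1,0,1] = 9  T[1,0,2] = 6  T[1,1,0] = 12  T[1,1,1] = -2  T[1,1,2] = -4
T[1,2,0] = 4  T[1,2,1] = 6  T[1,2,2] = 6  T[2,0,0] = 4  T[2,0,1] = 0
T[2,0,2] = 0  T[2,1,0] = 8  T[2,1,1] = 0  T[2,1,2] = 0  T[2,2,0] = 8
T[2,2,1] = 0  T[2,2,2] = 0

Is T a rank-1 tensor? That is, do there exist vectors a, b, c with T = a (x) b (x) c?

No

The mode-1 unfolding of T (rows indexed by i, columns by (j,k) = (0,0), (0,1), (0,2), (1,0), (1,1), (1,2), (2,0), (2,1), (2,2)) is [[-2, -4, -2, -4, 0, 0, -4, -2, -1], [2, 9, 6, 12, -2, -4, 4, 6, 6], [4, 0, 0, 8, 0, 0, 8, 0, 0]].
There the 3×3 minor on rows i ∈ {0, 1, 2}, columns (j,k) ∈ {(0,0), (0,1), (0,2)} is det [[-2, -4, -2], [2, 9, 6], [4, 0, 0]] = -24 ≠ 0, so this unfolding has rank ≥ 3; CP rank is at least every unfolding rank, so rank(T) ≥ 3.
In particular rank(T) ≥ 3 > 1, so T is not rank-1.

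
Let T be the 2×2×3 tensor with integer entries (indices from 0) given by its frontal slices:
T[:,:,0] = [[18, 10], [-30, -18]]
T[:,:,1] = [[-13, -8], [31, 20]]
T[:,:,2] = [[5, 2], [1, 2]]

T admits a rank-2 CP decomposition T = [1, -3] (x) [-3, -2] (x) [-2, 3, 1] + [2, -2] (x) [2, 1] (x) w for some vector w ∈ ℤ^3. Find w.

Subtract the known terms from T to get the rank-1 residual R = [2, -2] (x) [2, 1] (x) w, so R[i,j,k] = a[i]·b[j]·w[k]. Pick indices with nonzero a[0]·b[0] = (2)·(2) = 4. Only the fibre through (0,0,·) is needed: R[0,0,:] = T[0,0,:] − Σₗ aₗ[0]bₗ[0]cₗ = [18, -13, 5] − (1)·(-3)·[-2, 3, 1] = [12, -4, 8]. Then w[k] = R[0,0,k] / 4 for each k, giving w = [12, -4, 8] / 4 = [3, -1, 2].

w = [3, -1, 2]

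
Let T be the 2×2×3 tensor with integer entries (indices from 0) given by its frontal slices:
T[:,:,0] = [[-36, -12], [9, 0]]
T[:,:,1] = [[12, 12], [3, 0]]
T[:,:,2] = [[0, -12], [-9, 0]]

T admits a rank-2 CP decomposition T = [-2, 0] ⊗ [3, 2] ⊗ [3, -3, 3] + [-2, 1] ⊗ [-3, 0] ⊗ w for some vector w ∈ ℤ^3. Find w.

Subtract the known terms from T to get the rank-1 residual R = [-2, 1] ⊗ [-3, 0] ⊗ w, so R[i,j,k] = a[i]·b[j]·w[k]. Pick indices with nonzero a[0]·b[0] = (-2)·(-3) = 6. Only the fibre through (0,0,·) is needed: R[0,0,:] = T[0,0,:] − Σₗ aₗ[0]bₗ[0]cₗ = [-36, 12, 0] − (-2)·(3)·[3, -3, 3] = [-18, -6, 18]. Then w[k] = R[0,0,k] / 6 for each k, giving w = [-18, -6, 18] / 6 = [-3, -1, 3].

w = [-3, -1, 3]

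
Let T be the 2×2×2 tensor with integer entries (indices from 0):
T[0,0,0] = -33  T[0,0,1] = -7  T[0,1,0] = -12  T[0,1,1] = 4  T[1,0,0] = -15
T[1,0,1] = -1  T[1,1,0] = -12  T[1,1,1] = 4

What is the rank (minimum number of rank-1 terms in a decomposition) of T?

2

Lower bound: the mode-1 unfolding of T (rows indexed by i, columns by (j,k) = (0,0), (0,1), (1,0), (1,1)) is [[-33, -7, -12, 4], [-15, -1, -12, 4]].
There the 2×2 minor on rows i ∈ {0, 1}, columns (j,k) ∈ {(0,0), (0,1)} is det [[-33, -7], [-15, -1]] = -72 ≠ 0, so this unfolding has rank ≥ 2; CP rank is at least every unfolding rank, so rank(T) ≥ 2. (This is only a lower bound: in general the CP rank may exceed every unfolding rank, so we still need to exhibit 2 rank-1 terms summing to T.)
Upper bound — finding two terms. Write S_k = T[:,:,k] for the frontal slices: S₀ = [[-33, -12], [-15, -12]], S₁ = [[-7, 4], [-1, 4]].
If T = a₁ ⊗ b₁ ⊗ c₁ + a₂ ⊗ b₂ ⊗ c₂ then each S_k = c₁[k]·a₁b₁ᵀ + c₂[k]·a₂b₂ᵀ. S₀ and S₁ are linearly independent, so a₁b₁ᵀ and a₂b₂ᵀ must span the same plane of matrices: they are the rank-1 matrices of the form x·S₀ + y·S₁.
det(x·S₀ + y·S₁) is 216·x² − 24·y² = 24·(3·x − y)(3·x + y), vanishing at (x:y) = (1:3) and (1:-3).
M₁ = S₀ + 3·S₁ = [[-54, 0], [-18, 0]] = (-18)·[3, 1][1, 0]ᵀ and M₂ = S₀ − 3·S₁ = [[-12, -24], [-12, -24]] = (-12)·[1, 1][1, 2]ᵀ, so take a₁ = [3, 1], b₁ = [1, 0], a₂ = [1, 1], b₂ = [1, 2].
Each slice is an integer combination of E₁ = a₁b₁ᵀ and E₂ = a₂b₂ᵀ: S₀ = −9·E₁ − 6·E₂, S₁ = −3·E₁ + 2·E₂; reading off coefficients, c₁ = [-9, -3] and c₂ = [-6, 2].
Hence T = [3, 1] ⊗ [1, 0] ⊗ [-9, -3] + [1, 1] ⊗ [1, 2] ⊗ [-6, 2], so rank(T) ≤ 2.
These bounds meet, so rank(T) = 2.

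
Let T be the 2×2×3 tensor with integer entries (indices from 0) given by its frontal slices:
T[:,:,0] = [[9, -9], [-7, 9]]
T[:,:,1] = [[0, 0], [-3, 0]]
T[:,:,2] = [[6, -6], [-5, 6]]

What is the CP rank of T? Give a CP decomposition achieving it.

Lower bound: in the mode-1 unfolding of T (rows indexed by i, columns by (j,k)) the 2×2 minor on rows i ∈ {0, 1}, columns (j,k) ∈ {(0,0), (0,1)} is det [[9, 0], [-7, -3]] = -27 ≠ 0, so that unfolding has rank ≥ 2 and hence rank(T) ≥ 2 (CP rank is at least every unfolding rank, though it can be larger).
Upper bound: with S_k = T[:,:,k], the two rank-1 terms a₁b₁ᵀ, a₂b₂ᵀ are the rank-1 members of the pencil x·S₀ + y·S₁.
det(x·S₀ + y·S₁) is 18·x² − 27·xy = 9·(2·x − 3·y)(x), vanishing at (x:y) = (3:2) and (0:1).
M₁ = 3·S₀ + 2·S₁ = [[27, -27], [-27, 27]] = 27·[1, -1][1, -1]ᵀ and M₂ = S₁ = [[0, 0], [-3, 0]] = (-3)·[0, 1][1, 0]ᵀ, so take a₁ = [1, -1], b₁ = [1, -1], a₂ = [0, 1], b₂ = [1, 0].
Each slice is an integer combination of E₁ = a₁b₁ᵀ and E₂ = a₂b₂ᵀ: S₀ = 9·E₁ + 2·E₂, S₁ = −3·E₂, S₂ = 6·E₁ + E₂; reading off coefficients, c₁ = [9, 0, 6] and c₂ = [2, -3, 1].
Hence T = [1, -1] ⊗ [1, -1] ⊗ [9, 0, 6] + [0, 1] ⊗ [1, 0] ⊗ [2, -3, 1], so rank(T) ≤ 2.
These bounds meet, so rank(T) = 2.

rank(T) = 2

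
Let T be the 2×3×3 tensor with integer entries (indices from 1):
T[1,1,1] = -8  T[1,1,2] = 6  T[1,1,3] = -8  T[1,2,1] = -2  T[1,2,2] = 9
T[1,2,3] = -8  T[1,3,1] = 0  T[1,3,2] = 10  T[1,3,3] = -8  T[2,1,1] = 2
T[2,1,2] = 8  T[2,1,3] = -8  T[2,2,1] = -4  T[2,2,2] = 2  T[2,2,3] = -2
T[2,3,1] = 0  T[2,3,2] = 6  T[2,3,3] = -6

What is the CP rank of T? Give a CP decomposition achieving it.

rank(T) = 3

Lower bound: the mode-2 unfolding of T (rows indexed by j, columns by (i,k) = (1,1), (1,2), (1,3), (2,1), (2,2), (2,3)) is [[-8, 6, -8, 2, 8, -8], [-2, 9, -8, -4, 2, -2], [0, 10, -8, 0, 6, -6]].
There the 3×3 minor on rows j ∈ {1, 2, 3}, columns (i,k) ∈ {(1,1), (1,2), (2,1)} is det [[-8, 6, 2], [-2, 9, -4], [0, 10, 0]] = -360 ≠ 0, so this unfolding has rank ≥ 3; CP rank is at least every unfolding rank, so rank(T) ≥ 3. (Flattening ranks never certify an upper bound on CP rank; for that we must actually write T with 3 rank-1 terms.)
Upper bound: T is a sum of 3 rank-1 terms, T = [0, 1] (x) [2, -1, 1] (x) [2, 2, -2] + [1, 0] (x) [2, -1, -2] (x) [-2, -1, 0] + [2, 1] (x) [1, 1, 1] (x) [-2, 4, -4] (written with every a and b primitive with positive leading entry and the scale carried by c; CP decompositions are not unique, and this one is verified by expanding entrywise), so rank(T) ≤ 3.
These bounds meet, so rank(T) = 3.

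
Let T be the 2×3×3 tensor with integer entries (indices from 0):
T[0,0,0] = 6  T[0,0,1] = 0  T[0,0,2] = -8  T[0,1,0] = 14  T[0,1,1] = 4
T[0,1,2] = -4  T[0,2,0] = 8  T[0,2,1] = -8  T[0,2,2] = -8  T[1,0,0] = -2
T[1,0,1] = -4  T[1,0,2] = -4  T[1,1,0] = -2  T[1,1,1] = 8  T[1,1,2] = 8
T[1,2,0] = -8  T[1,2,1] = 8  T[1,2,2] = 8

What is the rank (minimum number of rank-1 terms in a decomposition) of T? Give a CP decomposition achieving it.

rank(T) = 3

Lower bound: the mode-3 unfolding of T (rows indexed by k, columns by (i,j) = (0,0), (0,1), (0,2), (1,0), (1,1), (1,2)) is [[6, 14, 8, -2, -2, -8], [0, 4, -8, -4, 8, 8], [-8, -4, -8, -4, 8, 8]].
There the 3×3 minor on rows k ∈ {0, 1, 2}, columns (i,j) ∈ {(0,0), (0,1), (0,2)} is det [[6, 14, 8], [0, 4, -8], [-8, -4, -8]] = 768 ≠ 0, so this unfolding has rank ≥ 3; CP rank is at least every unfolding rank, so rank(T) ≥ 3. (This is only a lower bound: in general the CP rank may exceed every unfolding rank, so we still need to exhibit 3 rank-1 terms summing to T.)
Upper bound: T is a sum of 3 rank-1 terms, T = [1, -1] ⊗ [0, 1, 2] ⊗ [4, -4, -4] + [1, 0] ⊗ [1, 1, 0] ⊗ [8, 4, -4] + [1, 1] ⊗ [1, -1, 0] ⊗ [-2, -4, -4] (one valid choice — decompositions are not unique — normalised so each a, b is primitive with positive first nonzero entry; check it by expanding all entries), so rank(T) ≤ 3.
These bounds meet, so rank(T) = 3.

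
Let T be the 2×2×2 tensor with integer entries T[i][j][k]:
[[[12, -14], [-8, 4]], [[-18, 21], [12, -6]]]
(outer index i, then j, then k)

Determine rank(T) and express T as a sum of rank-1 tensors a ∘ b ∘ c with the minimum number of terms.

Lower bound: in the mode-2 unfolding of T (rows indexed by j, columns by (i,k)) the 2×2 minor on rows j ∈ {0, 1}, columns (i,k) ∈ {(0,0), (0,1)} is det [[12, -14], [-8, 4]] = -64 ≠ 0, so that unfolding has rank ≥ 2 and hence rank(T) ≥ 2 (CP rank is at least every unfolding rank, though it can be larger).
Upper bound: T[i,:,:] = a[i]·M for every slice, with a = (2, -3) and M = [[6, -7], [-4, 2]] (rows j, columns k).
Splitting M by its rows (j = 0, 1), M = (1, 0)(6, -7)ᵀ + (0, 1)(-4, 2)ᵀ.
Hence T = (2, -3) ∘ (1, 0) ∘ (6, -7) + (2, -3) ∘ (0, 1) ∘ (-4, 2), so rank(T) ≤ 2.
These bounds meet, so rank(T) = 2.

rank(T) = 2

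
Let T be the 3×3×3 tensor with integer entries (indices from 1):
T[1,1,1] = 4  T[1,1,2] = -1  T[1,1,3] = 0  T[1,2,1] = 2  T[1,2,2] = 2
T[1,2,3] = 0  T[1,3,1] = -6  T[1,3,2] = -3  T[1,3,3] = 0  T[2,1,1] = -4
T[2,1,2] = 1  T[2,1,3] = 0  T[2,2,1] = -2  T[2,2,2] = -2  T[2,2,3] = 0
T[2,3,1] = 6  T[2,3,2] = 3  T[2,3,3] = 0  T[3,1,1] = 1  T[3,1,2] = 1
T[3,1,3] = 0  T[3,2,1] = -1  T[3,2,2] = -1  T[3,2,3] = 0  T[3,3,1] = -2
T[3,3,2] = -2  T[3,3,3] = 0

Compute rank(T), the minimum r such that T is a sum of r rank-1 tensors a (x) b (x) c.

Lower bound: the mode-2 unfolding of T (rows indexed by j, columns by (i,k) = (1,1), (1,2), (1,3), (2,1), (2,2), (2,3), (3,1), (3,2), (3,3)) is [[4, -1, 0, -4, 1, 0, 1, 1, 0], [2, 2, 0, -2, -2, 0, -1, -1, 0], [-6, -3, 0, 6, 3, 0, -2, -2, 0]].
There the 3×3 minor on rows j ∈ {1, 2, 3}, columns (i,k) ∈ {(1,1), (1,2), (3,1)} is det [[4, -1, 1], [2, 2, -1], [-6, -3, -2]] = -32 ≠ 0, so this unfolding has rank ≥ 3; CP rank is at least every unfolding rank, so rank(T) ≥ 3. (This is only a lower bound: in general the CP rank may exceed every unfolding rank, so we still need to exhibit 3 rank-1 terms summing to T.)
Upper bound: T is a sum of 3 rank-1 terms, T = [1, -1, 0] (x) [1, 2, -1] (x) [2, 1, 0] + [1, -1, 0] (x) [2, -1, -1] (x) [0, -2, 0] + [2, -2, 1] (x) [1, -1, -2] (x) [1, 1, 0] (written with every a and b primitive with positive leading entry and the scale carried by c; CP decompositions are not unique, and this one is verified by expanding entrywise), so rank(T) ≤ 3.
These bounds meet, so rank(T) = 3.

3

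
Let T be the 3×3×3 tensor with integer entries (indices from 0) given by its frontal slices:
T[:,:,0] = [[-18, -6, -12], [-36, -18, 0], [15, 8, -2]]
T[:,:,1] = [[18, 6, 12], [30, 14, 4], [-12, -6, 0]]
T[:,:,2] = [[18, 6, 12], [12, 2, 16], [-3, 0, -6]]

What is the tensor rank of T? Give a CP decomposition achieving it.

rank(T) = 2

Lower bound: the mode-3 unfolding of T (rows indexed by k, columns by (i,j) = (0,0), (0,1), (0,2), (1,0), (1,1), (1,2), (2,0), (2,1), (2,2)) is [[-18, -6, -12, -36, -18, 0, 15, 8, -2], [18, 6, 12, 30, 14, 4, -12, -6, 0], [18, 6, 12, 12, 2, 16, -3, 0, -6]].
There the 2×2 minor on rows k ∈ {0, 1}, columns (i,j) ∈ {(0,0), (1,0)} is det [[-18, -36], [18, 30]] = 108 ≠ 0, so this unfolding has rank ≥ 2; CP rank is at least every unfolding rank, so rank(T) ≥ 2. (Unfolding ranks only ever bound the CP rank from below — rank(T) can be strictly larger than all of them — so the matching upper bound has to come from an explicit 2-term decomposition.)
Upper bound — finding two terms. Write S_k = T[:,:,k] for the frontal slices: S₀ = [[-18, -6, -12], [-36, -18, 0], [15, 8, -2]], S₁ = [[18, 6, 12], [30, 14, 4], [-12, -6, 0]], S₂ = [[18, 6, 12], [12, 2, 16], [-3, 0, -6]].
If T = a₁ ⊗ b₁ ⊗ c₁ + a₂ ⊗ b₂ ⊗ c₂ then each S_k = c₁[k]·a₁b₁ᵀ + c₂[k]·a₂b₂ᵀ. S₀ and S₁ are linearly independent, so a₁b₁ᵀ and a₂b₂ᵀ must span the same plane of matrices: they are the rank-1 matrices of the form x·S₀ + y·S₁.
The 2×2 minor of x·S₀ + y·S₁ on rows {0,1}, columns {0,1} is 108·x² − 180·xy + 72·y² = 36·(3·x − 2·y)(x − y), vanishing at (x:y) = (2:3) and (1:1).
M₁ = 2·S₀ + 3·S₁ = [[18, 6, 12], [18, 6, 12], [-6, -2, -4]] = 2·[3, 3, -1][3, 1, 2]ᵀ and M₂ = S₀ + S₁ = [[0, 0, 0], [-6, -4, 4], [3, 2, -2]] = −[0, 2, -1][3, 2, -2]ᵀ, so take a₁ = [3, 3, -1], b₁ = [3, 1, 2], a₂ = [0, 2, -1], b₂ = [3, 2, -2].
Each slice is an integer combination of E₁ = a₁b₁ᵀ and E₂ = a₂b₂ᵀ: S₀ = −2·E₁ − 3·E₂, S₁ = 2·E₁ + 2·E₂, S₂ = 2·E₁ − E₂; reading off coefficients, c₁ = [-2, 2, 2] and c₂ = [-3, 2, -1].
Hence T = [3, 3, -1] ⊗ [3, 1, 2] ⊗ [-2, 2, 2] + [0, 2, -1] ⊗ [3, 2, -2] ⊗ [-3, 2, -1], so rank(T) ≤ 2.
These bounds meet, so rank(T) = 2.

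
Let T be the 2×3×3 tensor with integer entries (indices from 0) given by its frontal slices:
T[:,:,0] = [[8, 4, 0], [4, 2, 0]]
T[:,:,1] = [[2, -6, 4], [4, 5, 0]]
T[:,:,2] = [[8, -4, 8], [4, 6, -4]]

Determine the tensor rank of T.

Lower bound: the mode-2 unfolding of T (rows indexed by j, columns by (i,k) = (0,0), (0,1), (0,2), (1,0), (1,1), (1,2)) is [[8, 2, 8, 4, 4, 4], [4, -6, -4, 2, 5, 6], [0, 4, 8, 0, 0, -4]].
There the 3×3 minor on rows j ∈ {0, 1, 2}, columns (i,k) ∈ {(0,0), (0,1), (0,2)} is det [[8, 2, 8], [4, -6, -4], [0, 4, 8]] = -192 ≠ 0, so this unfolding has rank ≥ 3; CP rank is at least every unfolding rank, so rank(T) ≥ 3. (This is only a lower bound: in general the CP rank may exceed every unfolding rank, so we still need to exhibit 3 rank-1 terms summing to T.)
Upper bound: T is a sum of 3 rank-1 terms, T = [1, -1] (x) [1, 0, 2] (x) [0, -2, 0] + [2, -1] (x) [0, 1, -1] (x) [0, -4, -4] + [2, 1] (x) [2, 1, 0] (x) [2, 1, 2] (written with every a and b primitive with positive leading entry and the scale carried by c; CP decompositions are not unique, and this one is verified by expanding entrywise), so rank(T) ≤ 3.
These bounds meet, so rank(T) = 3.

3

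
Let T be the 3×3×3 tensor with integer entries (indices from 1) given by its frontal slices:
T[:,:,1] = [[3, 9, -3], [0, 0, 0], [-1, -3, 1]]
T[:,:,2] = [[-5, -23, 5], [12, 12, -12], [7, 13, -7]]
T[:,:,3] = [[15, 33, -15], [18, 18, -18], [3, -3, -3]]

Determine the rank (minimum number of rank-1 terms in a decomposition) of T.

Lower bound: the mode-2 unfolding of T (rows indexed by j, columns by (i,k) = (1,1), (1,2), (1,3), (2,1), (2,2), (2,3), (3,1), (3,2), (3,3)) is [[3, -5, 15, 0, 12, 18, -1, 7, 3], [9, -23, 33, 0, 12, 18, -3, 13, -3], [-3, 5, -15, 0, -12, -18, 1, -7, -3]].
There the 2×2 minor on rows j ∈ {1, 2}, columns (i,k) ∈ {(1,1), (1,2)} is det [[3, -5], [9, -23]] = -24 ≠ 0, so this unfolding has rank ≥ 2; CP rank is at least every unfolding rank, so rank(T) ≥ 2. (Flattening ranks never certify an upper bound on CP rank; for that we must actually write T with 2 rank-1 terms.)
Upper bound — finding two terms. Write S_k = T[:,:,k] for the frontal slices: S₁ = [[3, 9, -3], [0, 0, 0], [-1, -3, 1]], S₂ = [[-5, -23, 5], [12, 12, -12], [7, 13, -7]], S₃ = [[15, 33, -15], [18, 18, -18], [3, -3, -3]].
If T = a₁ ⊗ b₁ ⊗ c₁ + a₂ ⊗ b₂ ⊗ c₂ then each S_k = c₁[k]·a₁b₁ᵀ + c₂[k]·a₂b₂ᵀ. S₁ and S₂ are linearly independent, so a₁b₁ᵀ and a₂b₂ᵀ must span the same plane of matrices: they are the rank-1 matrices of the form x·S₁ + y·S₂.
The 2×2 minor of x·S₁ + y·S₂ on rows {1,2}, columns {1,2} is −72·xy + 216·y² = (-72)·(x − 3·y)(y), vanishing at (x:y) = (3:1) and (1:0).
M₁ = 3·S₁ + S₂ = [[4, 4, -4], [12, 12, -12], [4, 4, -4]] = 4·[1, 3, 1][1, 1, -1]ᵀ and M₂ = S₁ = [[3, 9, -3], [0, 0, 0], [-1, -3, 1]] = [3, 0, -1][1, 3, -1]ᵀ, so take a₁ = [1, 3, 1], b₁ = [1, 1, -1], a₂ = [3, 0, -1], b₂ = [1, 3, -1].
Each slice is an integer combination of E₁ = a₁b₁ᵀ and E₂ = a₂b₂ᵀ: S₁ = E₂, S₂ = 4·E₁ − 3·E₂, S₃ = 6·E₁ + 3·E₂; reading off coefficients, c₁ = [0, 4, 6] and c₂ = [1, -3, 3].
Hence T = [1, 3, 1] ⊗ [1, 1, -1] ⊗ [0, 4, 6] + [3, 0, -1] ⊗ [1, 3, -1] ⊗ [1, -3, 3], so rank(T) ≤ 2.
These bounds meet, so rank(T) = 2.
Check entry T[3,3,3] = -3: (1)·(-1)·(6) + (-1)·(-1)·(3) = -3.

2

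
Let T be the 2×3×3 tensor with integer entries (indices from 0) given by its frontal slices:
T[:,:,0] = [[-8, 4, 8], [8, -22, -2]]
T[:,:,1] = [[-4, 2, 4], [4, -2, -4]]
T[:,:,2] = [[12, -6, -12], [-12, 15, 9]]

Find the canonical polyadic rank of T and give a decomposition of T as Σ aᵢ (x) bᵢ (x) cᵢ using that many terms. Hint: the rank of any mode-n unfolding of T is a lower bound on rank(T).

Lower bound: the mode-3 unfolding of T (rows indexed by k, columns by (i,j) = (0,0), (0,1), (0,2), (1,0), (1,1), (1,2)) is [[-8, 4, 8, 8, -22, -2], [-4, 2, 4, 4, -2, -4], [12, -6, -12, -12, 15, 9]].
There the 2×2 minor on rows k ∈ {0, 1}, columns (i,j) ∈ {(0,0), (1,1)} is det [[-8, -22], [-4, -2]] = -72 ≠ 0, so this unfolding has rank ≥ 2; CP rank is at least every unfolding rank, so rank(T) ≥ 2. (Unfolding ranks only ever bound the CP rank from below — rank(T) can be strictly larger than all of them — so the matching upper bound has to come from an explicit 2-term decomposition.)
Upper bound — finding two terms. Write S_k = T[:,:,k] for the frontal slices: S₀ = [[-8, 4, 8], [8, -22, -2]], S₁ = [[-4, 2, 4], [4, -2, -4]], S₂ = [[12, -6, -12], [-12, 15, 9]].
If T = a₁ (x) b₁ (x) c₁ + a₂ (x) b₂ (x) c₂ then each S_k = c₁[k]·a₁b₁ᵀ + c₂[k]·a₂b₂ᵀ. S₀ and S₁ are linearly independent, so a₁b₁ᵀ and a₂b₂ᵀ must span the same plane of matrices: they are the rank-1 matrices of the form x·S₀ + y·S₁.
The 2×2 minor of x·S₀ + y·S₁ on rows {0,1}, columns {0,1} is 144·x² + 72·xy = 72·(2·x + y)(x), vanishing at (x:y) = (1:-2) and (0:1).
M₁ = S₀ − 2·S₁ = [[0, 0, 0], [0, -18, 6]] = (-6)·[0, 1][0, 3, -1]ᵀ and M₂ = S₁ = [[-4, 2, 4], [4, -2, -4]] = (-2)·[1, -1][2, -1, -2]ᵀ, so take a₁ = [0, 1], b₁ = [0, 3, -1], a₂ = [1, -1], b₂ = [2, -1, -2].
Each slice is an integer combination of E₁ = a₁b₁ᵀ and E₂ = a₂b₂ᵀ: S₀ = −6·E₁ − 4·E₂, S₁ = −2·E₂, S₂ = 3·E₁ + 6·E₂; reading off coefficients, c₁ = [-6, 0, 3] and c₂ = [-4, -2, 6].
Hence T = [0, 1] (x) [0, 3, -1] (x) [-6, 0, 3] + [1, -1] (x) [2, -1, -2] (x) [-4, -2, 6], so rank(T) ≤ 2.
These bounds meet, so rank(T) = 2.

rank(T) = 2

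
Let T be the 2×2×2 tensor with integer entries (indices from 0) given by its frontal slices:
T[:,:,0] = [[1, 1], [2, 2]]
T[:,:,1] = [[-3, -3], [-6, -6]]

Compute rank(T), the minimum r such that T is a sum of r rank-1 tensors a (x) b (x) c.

Lower bound: T ≠ 0 (e.g. T[0,0,0] = 1), so rank(T) ≥ 1.
Upper bound: if T = a (x) b (x) c then every fibre of T is a multiple of the corresponding factor, so read the factors off the fibres through the nonzero entry T[0,0,0] = 1.
The mode-1 fibre T[:,0,0] = [1, 2] gives a = [1, 2] (primitive direction); the mode-2 fibre T[0,:,0] = [1, 1] gives b = [1, 1]; then c[k] = T[0,0,k] / (a[0]·b[0]) = [1, -3] / 1 = [1, -3].
Expanding [1, 2] (x) [1, 1] (x) [1, -3] reproduces all 8 entries of T, so T = [1, 2] (x) [1, 1] (x) [1, -3] and rank(T) ≤ 1.
These bounds meet, so rank(T) = 1.
Check entry T[0,1,0] = 1: (1)·(1)·(1) = 1.

1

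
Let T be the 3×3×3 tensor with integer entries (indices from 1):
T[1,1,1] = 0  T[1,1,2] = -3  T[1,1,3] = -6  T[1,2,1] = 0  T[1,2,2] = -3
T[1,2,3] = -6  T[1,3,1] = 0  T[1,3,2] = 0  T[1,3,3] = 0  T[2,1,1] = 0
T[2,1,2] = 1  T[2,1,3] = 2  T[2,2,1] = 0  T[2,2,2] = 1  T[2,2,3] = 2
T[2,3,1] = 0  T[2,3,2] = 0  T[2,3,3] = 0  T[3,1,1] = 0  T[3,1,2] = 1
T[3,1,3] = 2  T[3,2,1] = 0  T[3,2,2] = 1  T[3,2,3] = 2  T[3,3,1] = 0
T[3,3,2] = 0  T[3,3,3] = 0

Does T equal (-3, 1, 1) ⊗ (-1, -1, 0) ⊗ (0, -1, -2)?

Yes

Reconstruct entrywise from the claimed factors. For example, T[3,3,3] = 0 and Σₗ aₗ[3]bₗ[3]cₗ[3] = (1)·(0)·(-2) = 0; checking all 27 entries, every one matches. The claim holds.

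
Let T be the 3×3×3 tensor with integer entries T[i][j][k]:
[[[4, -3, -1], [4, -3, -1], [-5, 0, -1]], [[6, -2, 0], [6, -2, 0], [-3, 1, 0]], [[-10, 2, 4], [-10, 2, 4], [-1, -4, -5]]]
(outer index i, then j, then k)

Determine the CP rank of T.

Lower bound: in the mode-3 unfolding of T (rows indexed by k, columns by (i,j)) the 3×3 minor on rows k ∈ {0, 1, 2}, columns (i,j) ∈ {(0,0), (0,2), (2,0)} is det [[4, -5, -10], [-3, 0, 2], [-1, -1, 4]] = -72 ≠ 0, so that unfolding has rank ≥ 3 and hence rank(T) ≥ 3 (CP rank is at least every unfolding rank, though it can be larger).
Upper bound: T is a sum of 3 rank-1 terms, T = (1, 0, 2) ⊗ (1, 1, 1) ⊗ (-2, -1, -1) + (1, 1, -2) ⊗ (2, 2, -1) ⊗ (1, -1, -2) + (2, 2, -1) ⊗ (2, 2, -1) ⊗ (1, 0, 1) (written with every a and b primitive with positive leading entry and the scale carried by c; CP decompositions are not unique, and this one is verified by expanding entrywise), so rank(T) ≤ 3.
These bounds meet, so rank(T) = 3.

3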